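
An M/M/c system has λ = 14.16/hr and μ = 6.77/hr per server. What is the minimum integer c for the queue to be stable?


Stability requires cμ > λ ⇔ c > λ/μ.
λ/μ = 14.16/6.77 = 2.0916
Minimum integer c = ⌊2.0916⌋ + 1 = 3
Check: 3·6.77 = 20.31 > 14.16, while 2·6.77 = 13.54 ≤ 14.16

Final: 3 servers


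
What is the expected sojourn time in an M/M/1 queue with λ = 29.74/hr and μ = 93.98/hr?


W = 1/(μ−λ) = 1/(93.98 − 29.74) = 1/64.24 = 0.01557 hr

Final: 0.01557 hr


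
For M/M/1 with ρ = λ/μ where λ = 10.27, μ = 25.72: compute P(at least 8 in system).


ρ = 10.27/25.72 = 0.3993
P(N ≥ n) = ρ^n = 0.3993^8 = 0.0006462

Final: 0.0006462


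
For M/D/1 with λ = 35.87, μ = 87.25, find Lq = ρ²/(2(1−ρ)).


ρ = 35.87/87.25 = 0.4111
M/D/1: Lq = ρ²/(2(1−ρ)) = 0.1690/(2·0.5889) = 0.14351

Final: 0.14351


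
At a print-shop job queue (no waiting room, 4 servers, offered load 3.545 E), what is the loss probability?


B(c,a) = (a^c/c!) / Σ_{k=0}^{c} a^k/k!
a^4/4! = 6.580422
Σ terms (k=0..4): 1.00000 + 3.54500 + 6.28351 + 7.42502 + 6.58042 = 24.833951
B = 6.580422/24.833951 = 0.264977

Final: 0.264977


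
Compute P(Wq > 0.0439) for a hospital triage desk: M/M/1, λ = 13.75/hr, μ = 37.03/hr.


ρ = 13.75/37.03 = 0.3713
P(Wq > t) = ρ·e^{−(μ−λ)t} = 0.3713·e^{−1.0220}
= 0.3713·0.359877 = 0.133630

Final: 0.133630


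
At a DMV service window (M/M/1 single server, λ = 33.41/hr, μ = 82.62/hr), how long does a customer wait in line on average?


ρ = 33.41/82.62 = 0.4044
Wq = ρ/(μ−λ) = 0.4044/(82.62 − 33.41) = 0.4044/49.21 = 0.008217 hr

Final: 0.008217 hr


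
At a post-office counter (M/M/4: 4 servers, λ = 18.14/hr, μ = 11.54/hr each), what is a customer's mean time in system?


a = 1.5719; ρ = 0.3930; P₀ = 0.205177
Lq = P₀·a^c·ρ/(c!(1−ρ)²) = 0.05567
Wq = Lq/λ = 0.05567/18.14 = 0.003069 hr
W = Wq + 1/μ = 0.003069 + 0.08666 = 0.08972 hr

Final: 0.08972 hr


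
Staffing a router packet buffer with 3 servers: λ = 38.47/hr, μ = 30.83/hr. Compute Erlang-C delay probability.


a = λ/μ = 1.2478; ρ = a/3 = 0.4159
P₀ = 0.279272 (from M/M/c formula)
C(c,a) = [a^c/(c!(1−ρ))]·P₀ = [1.94288/(6·0.5841)]·0.279272
= 0.55441·0.279272 = 0.154832

Final: 0.154832


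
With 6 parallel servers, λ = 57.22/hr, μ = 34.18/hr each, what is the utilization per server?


ρ = λ/(cμ) = 57.22/(6·34.18) = 57.22/205.08 = 0.2790

Final: 0.2790


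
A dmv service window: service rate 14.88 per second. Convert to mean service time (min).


Mean service time = 1/μ = 1/14.88 second = 0.06720 second
In minutes: 0.06720 × 0.0166667 = 0.001120 min

Final: 0.001120 min


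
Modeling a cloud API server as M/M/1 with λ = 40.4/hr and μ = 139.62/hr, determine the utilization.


ρ = λ/μ = 40.4/139.62 = 0.2894

Final: 0.2894


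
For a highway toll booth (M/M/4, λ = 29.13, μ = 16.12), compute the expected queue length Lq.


a = λ/μ = 1.8071; ρ = a/4 = 0.4518
P₀ = 0.160416
Lq = P₀·a^c·ρ / (c!·(1−ρ)²) = 0.160416·10.66355·0.4518/(24·0.30056)
= 0.10713

Final: 0.10713


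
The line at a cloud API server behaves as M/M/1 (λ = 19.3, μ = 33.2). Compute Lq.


ρ = 19.3/33.2 = 0.5813
Lq = ρ²/(1−ρ) = 0.3379/0.4187 = 0.8072

Final: 0.8072


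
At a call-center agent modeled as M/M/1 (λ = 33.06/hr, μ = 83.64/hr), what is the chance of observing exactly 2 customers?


ρ = 33.06/83.64 = 0.3953
P_n = (1−ρ)·ρ^n = (1 − 0.3953)·0.3953^2 = 0.6047·0.156235 = 0.094481

Final: 0.094481


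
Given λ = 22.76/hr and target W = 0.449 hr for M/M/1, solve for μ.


W = 1/(μ−λ) ⇒ μ − λ = 1/W = 1/0.449 = 2.2272
μ = λ + 1/W = 22.76 + 2.2272 = 24.9872 per hr

Final: 24.9872 /hr


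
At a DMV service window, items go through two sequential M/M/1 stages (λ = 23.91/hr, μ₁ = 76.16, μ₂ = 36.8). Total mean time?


Each node sees arrival rate λ = 23.91/hr (tandem ⇒ throughput preserved).
W₁ = 1/(μ₁−λ) = 1/(76.16−23.91) = 0.01914 hr
W₂ = 1/(μ₂−λ) = 1/(36.8−23.91) = 0.07758 hr
W_total = W₁ + W₂ = 0.01914 + 0.07758 = 0.09672 hr

Final: 0.09672 hr


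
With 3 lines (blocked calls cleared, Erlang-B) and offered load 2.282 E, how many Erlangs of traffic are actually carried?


B(3,2.282) = 0.251780 (Erlang-B)
Carried load = a(1 − B) = 2.282·(1 − 0.251780) = 2.282·0.748220 = 1.7074 E

Final: 1.7074 Erlangs


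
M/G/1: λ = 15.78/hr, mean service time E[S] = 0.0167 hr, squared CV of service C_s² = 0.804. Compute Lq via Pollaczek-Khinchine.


ρ = λ·E[S] = 15.78·0.0167 = 0.2635
Lq = ρ²(1+C_s²)/(2(1−ρ)) = 0.06945·(1+0.804)/(2·0.7365)
= 0.06945·1.8040/1.4729 = 0.08505

Final: 0.08505


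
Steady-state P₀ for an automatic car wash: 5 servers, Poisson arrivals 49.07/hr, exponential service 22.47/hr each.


a = λ/μ = 49.07/22.47 = 2.1838; ρ = a/c = 0.4368
Σ_{k=0}^{4} a^k/k! (terms k=0..4) = 1.00000 + 2.18380 + 2.38449 + 1.73575 + 0.94763 = 8.25168
Tail: a^5/(5!(1−ρ)) = 49.66666/(120·0.5632) = 0.73484
P₀ = 1/(8.25168 + 0.73484) = 1/8.98652 = 0.111278

Final: 0.111278


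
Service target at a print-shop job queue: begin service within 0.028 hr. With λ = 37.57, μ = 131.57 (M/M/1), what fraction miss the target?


ρ = 37.57/131.57 = 0.2856
P(Wq > t) = ρ·e^{−(μ−λ)t} = 0.2856·e^{−2.6320}
= 0.2856·0.071934 = 0.020541

Final: 0.020541


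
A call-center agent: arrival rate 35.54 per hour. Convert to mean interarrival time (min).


Mean interarrival time = 1/λ = 1/35.54 hour = 0.02814 hour
In minutes: 0.02814 × 60 = 1.6882 min

Final: 1.6882 min


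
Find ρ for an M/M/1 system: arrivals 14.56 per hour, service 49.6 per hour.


ρ = λ/μ = 14.56/49.6 = 0.2935

Final: 0.2935


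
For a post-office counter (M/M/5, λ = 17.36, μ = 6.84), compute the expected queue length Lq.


a = λ/μ = 2.5380; ρ = a/5 = 0.5076
P₀ = 0.076955
Lq = P₀·a^c·ρ / (c!·(1−ρ)²) = 0.076955·105.30963·0.5076/(120·0.24246)
= 0.14139

Final: 0.14139


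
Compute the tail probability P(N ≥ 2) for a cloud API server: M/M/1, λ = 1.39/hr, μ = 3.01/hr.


ρ = 1.39/3.01 = 0.4618
P(N ≥ n) = ρ^n = 0.4618^2 = 0.213254

Final: 0.213254


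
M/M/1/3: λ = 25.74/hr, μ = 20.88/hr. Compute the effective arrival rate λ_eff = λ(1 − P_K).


ρ = 1.2328; P_K = (1−ρ)ρ^3/(1−ρ^4) = 0.333000
λ_eff = λ(1 − P_K) = 25.74·(1 − 0.333000) = 25.74·0.667000 = 17.1686 /hr

Final: 17.1686 /hr


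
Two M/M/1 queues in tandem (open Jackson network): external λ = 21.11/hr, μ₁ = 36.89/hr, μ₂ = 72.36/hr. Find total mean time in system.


Each node sees arrival rate λ = 21.11/hr (tandem ⇒ throughput preserved).
W₁ = 1/(μ₁−λ) = 1/(36.89−21.11) = 0.06337 hr
W₂ = 1/(μ₂−λ) = 1/(72.36−21.11) = 0.01951 hr
W_total = W₁ + W₂ = 0.06337 + 0.01951 = 0.08288 hr

Final: 0.08288 hr


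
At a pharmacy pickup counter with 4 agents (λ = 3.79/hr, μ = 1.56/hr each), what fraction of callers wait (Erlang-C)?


a = λ/μ = 2.4295; ρ = a/4 = 0.6074
P₀ = 0.080207 (from M/M/c formula)
C(c,a) = [a^c/(c!(1−ρ))]·P₀ = [34.83842/(24·0.3926)]·0.080207
= 3.69714·0.080207 = 0.296535

Final: 0.296535


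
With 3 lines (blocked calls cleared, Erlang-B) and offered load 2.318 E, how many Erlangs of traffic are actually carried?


B(3,2.318) = 0.256896 (Erlang-B)
Carried load = a(1 − B) = 2.318·(1 − 0.256896) = 2.318·0.743104 = 1.7225 E

Final: 1.7225 Erlangs


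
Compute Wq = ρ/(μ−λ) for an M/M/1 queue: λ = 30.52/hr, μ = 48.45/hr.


ρ = 30.52/48.45 = 0.6299
Wq = ρ/(μ−λ) = 0.6299/(48.45 − 30.52) = 0.6299/17.93 = 0.03513 hr

Final: 0.03513 hr


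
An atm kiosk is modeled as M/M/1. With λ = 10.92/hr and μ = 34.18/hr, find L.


ρ = λ/μ = 10.92/34.18 = 0.3195
L = ρ/(1−ρ) = 0.3195/(1 − 0.3195) = 0.3195/0.6805 = 0.4695

Final: 0.4695


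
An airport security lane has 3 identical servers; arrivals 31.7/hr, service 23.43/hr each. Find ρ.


ρ = λ/(cμ) = 31.7/(3·23.43) = 31.7/70.29 = 0.4510

Final: 0.4510


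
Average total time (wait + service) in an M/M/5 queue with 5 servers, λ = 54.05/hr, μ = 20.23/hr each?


a = 2.6718; ρ = 0.5344; P₀ = 0.066759
Lq = P₀·a^c·ρ/(c!(1−ρ)²) = 0.18666
Wq = Lq/λ = 0.18666/54.05 = 0.003453 hr
W = Wq + 1/μ = 0.003453 + 0.04943 = 0.05288 hr

Final: 0.05288 hr


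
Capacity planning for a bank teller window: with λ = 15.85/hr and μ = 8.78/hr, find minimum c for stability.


Stability requires cμ > λ ⇔ c > λ/μ.
λ/μ = 15.85/8.78 = 1.8052
Minimum integer c = ⌊1.8052⌋ + 1 = 2
Check: 2·8.78 = 17.56 > 15.85, while 1·8.78 = 8.78 ≤ 15.85

Final: 2 servers


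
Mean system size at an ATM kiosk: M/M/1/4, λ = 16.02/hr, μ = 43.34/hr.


ρ = 16.02/43.34 = 0.3696
L = ρ[1 − (K+1)ρ^K + Kρ^(K+1)] / [(1−ρ)(1−ρ^(K+1))]
Numerator: 0.3696·(1 − 5·0.018668 + 4·0.006900) = 0.345336
Denominator: (0.6304)·(0.993100) = 0.626015
L = 0.345336/0.626015 = 0.5516

Final: 0.5516


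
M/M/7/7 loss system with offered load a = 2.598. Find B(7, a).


B(c,a) = (a^c/c!) / Σ_{k=0}^{c} a^k/k!
a^7/7! = 0.158505
Σ terms (k=0..7): 1.00000 + 2.59800 + 3.37480 + 2.92258 + 1.89821 + 0.98631 + 0.42707 + 0.15851 = 13.365486
B = 0.158505/13.365486 = 0.011859

Final: 0.011859


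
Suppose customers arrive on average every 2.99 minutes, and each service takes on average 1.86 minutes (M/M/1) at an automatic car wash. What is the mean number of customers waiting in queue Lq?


λ = 60/2.99 = 20.0669 /hr
μ = 60/1.86 = 32.2581 /hr
ρ = λ/μ = 20.0669/32.2581 = 0.6221
Lq = ρ²/(1−ρ) = 0.3870/0.3779 = 1.0239

Final: 1.0239


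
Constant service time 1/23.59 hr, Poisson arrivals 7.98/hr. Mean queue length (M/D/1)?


ρ = 7.98/23.59 = 0.3383
M/D/1: Lq = ρ²/(2(1−ρ)) = 0.1144/(2·0.6617) = 0.08647

Final: 0.08647


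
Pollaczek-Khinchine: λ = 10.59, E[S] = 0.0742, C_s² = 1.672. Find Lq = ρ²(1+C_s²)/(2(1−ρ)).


ρ = λ·E[S] = 10.59·0.0742 = 0.7858
Lq = ρ²(1+C_s²)/(2(1−ρ)) = 0.6174·(1+1.672)/(2·0.2142)
= 0.6174·2.6720/0.4284 = 3.85072

Final: 3.85072


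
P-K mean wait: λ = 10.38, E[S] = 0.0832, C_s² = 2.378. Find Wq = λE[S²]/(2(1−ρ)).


ρ = λ·E[S] = 10.38·0.0832 = 0.8636
E[S²] = E[S]²(1+C_s²) = 0.0832²·(1+2.378) = 0.023383
Wq = λ·E[S²]/(2(1−ρ)) = 10.38·0.023383/(2·0.1364) = 0.88984 hr

Final: 0.88984 hr


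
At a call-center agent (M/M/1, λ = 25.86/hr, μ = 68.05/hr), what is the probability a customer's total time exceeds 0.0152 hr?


W ~ Exponential(μ−λ) for M/M/1.
μ − λ = 68.05 − 25.86 = 42.1900
P(W > t) = e^{−(μ−λ)t} = e^{−0.6413} = 0.526614

Final: 0.526614


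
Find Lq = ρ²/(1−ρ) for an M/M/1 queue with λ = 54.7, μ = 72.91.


ρ = 54.7/72.91 = 0.7502
Lq = ρ²/(1−ρ) = 0.5629/0.2498 = 2.2536

Final: 2.2536


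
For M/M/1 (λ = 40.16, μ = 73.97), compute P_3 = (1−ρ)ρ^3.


ρ = 40.16/73.97 = 0.5429
P_n = (1−ρ)·ρ^n = (1 − 0.5429)·0.5429^3 = 0.4571·0.160035 = 0.073148

Final: 0.073148


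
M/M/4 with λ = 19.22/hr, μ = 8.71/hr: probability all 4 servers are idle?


a = λ/μ = 19.22/8.71 = 2.2067; ρ = a/c = 0.5517
Σ_{k=0}^{3} a^k/k! (terms k=0..3) = 1.00000 + 2.20666 + 2.43467 + 1.79083 = 7.43216
Tail: a^4/(4!(1−ρ)) = 23.71051/(24·0.4483) = 2.20357
P₀ = 1/(7.43216 + 2.20357) = 1/9.63573 = 0.103780

Final: 0.103780


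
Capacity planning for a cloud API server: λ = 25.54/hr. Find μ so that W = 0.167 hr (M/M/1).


W = 1/(μ−λ) ⇒ μ − λ = 1/W = 1/0.167 = 5.9880
μ = λ + 1/W = 25.54 + 5.9880 = 31.5280 per hr

Final: 31.5280 /hr


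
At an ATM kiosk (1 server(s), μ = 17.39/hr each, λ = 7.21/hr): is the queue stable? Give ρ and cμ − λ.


Total capacity cμ = 1·17.39 = 17.39/hr
ρ = λ/(cμ) = 7.21/17.39 = 0.4146
Stable ⇔ ρ < 1: YES
Spare capacity = cμ − λ = 17.39 − 7.21 = 10.18/hr

Final: ρ = 0.4146; stable; margin = 10.18/hr


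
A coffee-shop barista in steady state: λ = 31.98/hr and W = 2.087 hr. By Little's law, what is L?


L = λW = 31.98·2.087 = 66.7423

Final: 66.7423


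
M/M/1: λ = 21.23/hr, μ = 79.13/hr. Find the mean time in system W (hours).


W = 1/(μ−λ) = 1/(79.13 − 21.23) = 1/57.90 = 0.01727 hr

Final: 0.01727 hr


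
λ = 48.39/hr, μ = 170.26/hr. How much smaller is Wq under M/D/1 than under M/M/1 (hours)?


ρ = 48.39/170.26 = 0.2842
Wq(M/M/1) = ρ/(μ−λ) = 0.2842/121.87 = 0.002332 hr
Wq(M/D/1) = ρ/(2(μ−λ)) = 0.001166 hr
Savings = 0.002332 − 0.001166 = 0.001166 hr

Final: 0.001166 hr


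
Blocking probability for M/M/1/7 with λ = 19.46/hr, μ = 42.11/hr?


ρ = λ/μ = 19.46/42.11 = 0.4621
P_K = (1−ρ)ρ^K/(1−ρ^(K+1)) = (0.5379·0.004501)/(1 − 0.002080)
= 0.002421/0.997920 = 0.002426

Final: 0.002426


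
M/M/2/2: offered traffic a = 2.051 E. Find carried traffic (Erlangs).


B(2,2.051) = 0.408067 (Erlang-B)
Carried load = a(1 − B) = 2.051·(1 − 0.408067) = 2.051·0.591933 = 1.2141 E

Final: 1.2141 Erlangs


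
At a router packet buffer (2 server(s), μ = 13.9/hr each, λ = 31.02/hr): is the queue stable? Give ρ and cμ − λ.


Total capacity cμ = 2·13.9 = 27.80/hr
ρ = λ/(cμ) = 31.02/27.80 = 1.1158
Stable ⇔ ρ < 1: NO
Spare capacity = cμ − λ = 27.80 − 31.02 = -3.22/hr

Final: ρ = 1.1158; unstable; margin = -3.22/hr


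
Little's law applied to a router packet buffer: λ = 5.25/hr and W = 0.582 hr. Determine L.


L = λW = 5.25·0.582 = 3.0555

Final: 3.0555


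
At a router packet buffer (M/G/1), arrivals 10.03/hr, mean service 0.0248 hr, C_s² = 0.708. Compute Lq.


ρ = λ·E[S] = 10.03·0.0248 = 0.2487
Lq = ρ²(1+C_s²)/(2(1−ρ)) = 0.06187·(1+0.708)/(2·0.7513)
= 0.06187·1.7080/1.5025 = 0.07034

Final: 0.07034


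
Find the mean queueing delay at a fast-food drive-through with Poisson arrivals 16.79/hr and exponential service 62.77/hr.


ρ = 16.79/62.77 = 0.2675
Wq = ρ/(μ−λ) = 0.2675/(62.77 − 16.79) = 0.2675/45.98 = 0.005817 hr

Final: 0.005817 hr


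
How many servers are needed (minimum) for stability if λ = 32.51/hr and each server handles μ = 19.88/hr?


Stability requires cμ > λ ⇔ c > λ/μ.
λ/μ = 32.51/19.88 = 1.6353
Minimum integer c = ⌊1.6353⌋ + 1 = 2
Check: 2·19.88 = 39.76 > 32.51, while 1·19.88 = 19.88 ≤ 32.51

Final: 2 servers


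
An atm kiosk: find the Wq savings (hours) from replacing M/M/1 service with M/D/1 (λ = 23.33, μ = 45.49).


ρ = 23.33/45.49 = 0.5129
Wq(M/M/1) = ρ/(μ−λ) = 0.5129/22.16 = 0.02314 hr
Wq(M/D/1) = ρ/(2(μ−λ)) = 0.01157 hr
Savings = 0.02314 − 0.01157 = 0.01157 hr

Final: 0.01157 hr


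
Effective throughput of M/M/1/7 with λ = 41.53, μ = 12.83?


ρ = 3.2369; P_K = (1−ρ)ρ^7/(1−ρ^8) = 0.691124
λ_eff = λ(1 − P_K) = 41.53·(1 − 0.691124) = 41.53·0.308876 = 12.8276 /hr

Final: 12.8276 /hr


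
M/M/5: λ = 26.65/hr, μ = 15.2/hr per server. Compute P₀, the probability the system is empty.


a = λ/μ = 26.65/15.2 = 1.7533; ρ = a/c = 0.3507
Σ_{k=0}^{4} a^k/k! (terms k=0..4) = 1.00000 + 1.75329 + 1.53701 + 0.89828 + 0.39373 = 5.58231
Tail: a^5/(5!(1−ρ)) = 16.56793/(120·0.6493) = 0.21262
P₀ = 1/(5.58231 + 0.21262) = 1/5.79494 = 0.172564

Final: 0.172564


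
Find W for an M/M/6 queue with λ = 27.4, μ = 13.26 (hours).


a = 2.0664; ρ = 0.3444; P₀ = 0.126417
Lq = P₀·a^c·ρ/(c!(1−ρ)²) = 0.01095
Wq = Lq/λ = 0.01095/27.4 = 0.0003997 hr
W = Wq + 1/μ = 0.0003997 + 0.07541 = 0.07581 hr

Final: 0.07581 hr


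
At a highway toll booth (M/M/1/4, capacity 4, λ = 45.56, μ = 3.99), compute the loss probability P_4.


ρ = λ/μ = 45.56/3.99 = 11.4185
P_K = (1−ρ)ρ^K/(1−ρ^(K+1)) = (-10.4185·16999.779132)/(1 − 194112.766227)
= -177112.987095/-194111.766227 = 0.912428

Final: 0.912428


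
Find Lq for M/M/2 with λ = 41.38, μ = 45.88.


a = λ/μ = 0.9019; ρ = a/2 = 0.4510
P₀ = 0.378399
Lq = P₀·a^c·ρ / (c!·(1−ρ)²) = 0.378399·0.81346·0.4510/(2·0.30145)
= 0.23024

Final: 0.23024


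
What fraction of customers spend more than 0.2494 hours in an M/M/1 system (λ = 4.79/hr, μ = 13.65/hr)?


W ~ Exponential(μ−λ) for M/M/1.
μ − λ = 13.65 − 4.79 = 8.8600
P(W > t) = e^{−(μ−λ)t} = e^{−2.2097} = 0.109735

Final: 0.109735


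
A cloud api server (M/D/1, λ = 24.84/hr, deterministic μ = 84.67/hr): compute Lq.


ρ = 24.84/84.67 = 0.2934
M/D/1: Lq = ρ²/(2(1−ρ)) = 0.08607/(2·0.7066) = 0.06090

Final: 0.06090


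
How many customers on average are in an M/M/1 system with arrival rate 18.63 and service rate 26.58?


ρ = λ/μ = 18.63/26.58 = 0.7009
L = ρ/(1−ρ) = 0.7009/(1 − 0.7009) = 0.7009/0.2991 = 2.3434

Final: 2.3434


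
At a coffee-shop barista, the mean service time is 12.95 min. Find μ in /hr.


μ = 1/(service time) in consistent units.
1 hour = 60 min, so μ = 60/12.95 = 4.6332 per hour

Final: 4.6332 /hr


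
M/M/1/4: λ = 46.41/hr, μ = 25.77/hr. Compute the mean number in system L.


ρ = 46.41/25.77 = 1.8009
L = ρ[1 − (K+1)ρ^K + Kρ^(K+1)] / [(1−ρ)(1−ρ^(K+1))]
Numerator: 1.8009·(1 − 5·10.519343 + 4·18.944613) = 43.549655
Denominator: (-0.8009)·(-17.944613) = 14.372403
L = 43.549655/14.372403 = 3.0301

Final: 3.0301


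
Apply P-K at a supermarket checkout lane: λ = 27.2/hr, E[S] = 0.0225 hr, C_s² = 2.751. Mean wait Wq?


ρ = λ·E[S] = 27.2·0.0225 = 0.6120
E[S²] = E[S]²(1+C_s²) = 0.0225²·(1+2.751) = 0.001899
Wq = λ·E[S²]/(2(1−ρ)) = 27.2·0.001899/(2·0.3880) = 0.06656 hr

Final: 0.06656 hr


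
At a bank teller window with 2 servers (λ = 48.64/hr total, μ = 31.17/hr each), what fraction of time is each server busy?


ρ = λ/(cμ) = 48.64/(2·31.17) = 48.64/62.34 = 0.7802

Final: 0.7802


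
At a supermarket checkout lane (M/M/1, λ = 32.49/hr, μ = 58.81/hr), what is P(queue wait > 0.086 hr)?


ρ = 32.49/58.81 = 0.5525
P(Wq > t) = ρ·e^{−(μ−λ)t} = 0.5525·e^{−2.2635}
= 0.5525·0.103984 = 0.057447

Final: 0.057447


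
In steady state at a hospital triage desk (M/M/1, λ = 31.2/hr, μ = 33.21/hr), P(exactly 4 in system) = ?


ρ = 31.2/33.21 = 0.9395
P_n = (1−ρ)·ρ^n = (1 − 0.9395)·0.9395^4 = 0.06052·0.779010 = 0.047149

Final: 0.047149


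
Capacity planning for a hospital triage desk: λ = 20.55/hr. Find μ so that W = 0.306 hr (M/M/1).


W = 1/(μ−λ) ⇒ μ − λ = 1/W = 1/0.306 = 3.2680
μ = λ + 1/W = 20.55 + 3.2680 = 23.8180 per hr

Final: 23.8180 /hr


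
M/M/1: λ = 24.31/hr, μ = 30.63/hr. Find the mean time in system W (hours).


W = 1/(μ−λ) = 1/(30.63 − 24.31) = 1/6.32 = 0.1582 hr

Final: 0.1582 hr


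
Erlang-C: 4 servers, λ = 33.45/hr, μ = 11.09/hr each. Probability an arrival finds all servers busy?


a = λ/μ = 3.0162; ρ = a/4 = 0.7541
P₀ = 0.036818 (from M/M/c formula)
C(c,a) = [a^c/(c!(1−ρ))]·P₀ = [82.76721/(24·0.2459)]·0.036818
= 14.02213·0.036818 = 0.516267

Final: 0.516267


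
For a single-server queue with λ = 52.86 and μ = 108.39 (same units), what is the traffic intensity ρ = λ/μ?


ρ = λ/μ = 52.86/108.39 = 0.4877

Final: 0.4877


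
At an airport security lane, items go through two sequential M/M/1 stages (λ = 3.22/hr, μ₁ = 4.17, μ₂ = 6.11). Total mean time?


Each node sees arrival rate λ = 3.22/hr (tandem ⇒ throughput preserved).
W₁ = 1/(μ₁−λ) = 1/(4.17−3.22) = 1.05263 hr
W₂ = 1/(μ₂−λ) = 1/(6.11−3.22) = 0.34602 hr
W_total = W₁ + W₂ = 1.05263 + 0.34602 = 1.39865 hr

Final: 1.39865 hr


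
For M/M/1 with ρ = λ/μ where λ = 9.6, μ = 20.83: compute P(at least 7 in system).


ρ = 9.6/20.83 = 0.4609
P(N ≥ n) = ρ^n = 0.4609^7 = 0.004416

Final: 0.004416


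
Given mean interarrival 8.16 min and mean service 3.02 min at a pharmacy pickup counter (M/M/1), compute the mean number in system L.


λ = 60/8.16 = 7.3529 /hr
μ = 60/3.02 = 19.8675 /hr
ρ = λ/μ = 7.3529/19.8675 = 0.3701
L = ρ/(1−ρ) = 0.3701/0.6299 = 0.5875

Final: 0.5875


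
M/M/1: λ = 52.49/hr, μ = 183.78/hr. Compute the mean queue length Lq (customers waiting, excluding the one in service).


ρ = 52.49/183.78 = 0.2856
Lq = ρ²/(1−ρ) = 0.08157/0.7144 = 0.1142

Final: 0.1142


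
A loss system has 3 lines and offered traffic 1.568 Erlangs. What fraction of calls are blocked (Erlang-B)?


B(c,a) = (a^c/c!) / Σ_{k=0}^{c} a^k/k!
a^3/3! = 0.642520
Σ terms (k=0..3): 1.00000 + 1.56800 + 1.22931 + 0.64252 = 4.439832
B = 0.642520/4.439832 = 0.144717

Final: 0.144717


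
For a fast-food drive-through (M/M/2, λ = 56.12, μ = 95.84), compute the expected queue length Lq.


a = λ/μ = 0.5856; ρ = a/2 = 0.2928
P₀ = 0.547054
Lq = P₀·a^c·ρ / (c!·(1−ρ)²) = 0.547054·0.34288·0.2928/(2·0.50016)
= 0.05490

Final: 0.05490


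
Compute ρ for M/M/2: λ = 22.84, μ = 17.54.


ρ = λ/(cμ) = 22.84/(2·17.54) = 22.84/35.08 = 0.6511

Final: 0.6511


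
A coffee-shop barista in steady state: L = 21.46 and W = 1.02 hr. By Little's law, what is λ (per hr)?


λ = L/W = 21.46/1.02 = 21.0392 /hr

Final: 21.0392 /hr


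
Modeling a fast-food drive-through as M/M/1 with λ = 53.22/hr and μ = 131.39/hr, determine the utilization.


ρ = λ/μ = 53.22/131.39 = 0.4051

Final: 0.4051


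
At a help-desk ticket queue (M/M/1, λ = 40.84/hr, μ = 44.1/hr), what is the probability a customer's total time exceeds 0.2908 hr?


W ~ Exponential(μ−λ) for M/M/1.
μ − λ = 44.1 − 40.84 = 3.2600
P(W > t) = e^{−(μ−λ)t} = e^{−0.9480} = 0.387512

Final: 0.387512


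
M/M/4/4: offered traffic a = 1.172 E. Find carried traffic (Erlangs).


B(4,1.172) = 0.024523 (Erlang-B)
Carried load = a(1 − B) = 1.172·(1 − 0.024523) = 1.172·0.975477 = 1.1433 E

Final: 1.1433 Erlangs


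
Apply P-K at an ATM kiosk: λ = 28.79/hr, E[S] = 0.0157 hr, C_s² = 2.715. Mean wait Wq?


ρ = λ·E[S] = 28.79·0.0157 = 0.4520
E[S²] = E[S]²(1+C_s²) = 0.0157²·(1+2.715) = 0.0009157
Wq = λ·E[S²]/(2(1−ρ)) = 28.79·0.0009157/(2·0.5480) = 0.02405 hr

Final: 0.02405 hr


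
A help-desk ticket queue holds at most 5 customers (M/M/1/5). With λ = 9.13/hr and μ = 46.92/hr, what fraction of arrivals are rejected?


ρ = λ/μ = 9.13/46.92 = 0.1946
P_K = (1−ρ)ρ^K/(1−ρ^(K+1)) = (0.8054·0.0002790)/(1 − 0.00005428)
= 0.0002247/0.999946 = 0.0002247

Final: 0.0002247


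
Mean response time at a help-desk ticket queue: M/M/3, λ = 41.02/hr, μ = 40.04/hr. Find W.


a = 1.0245; ρ = 0.3415; P₀ = 0.354435
Lq = P₀·a^c·ρ/(c!(1−ρ)²) = 0.05002
Wq = Lq/λ = 0.05002/41.02 = 0.001219 hr
W = Wq + 1/μ = 0.001219 + 0.02498 = 0.02619 hr

Final: 0.02619 hr


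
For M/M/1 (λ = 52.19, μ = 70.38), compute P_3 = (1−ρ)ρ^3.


ρ = 52.19/70.38 = 0.7415
P_n = (1−ρ)·ρ^n = (1 − 0.7415)·0.7415^3 = 0.2585·0.407769 = 0.105390

Final: 0.105390


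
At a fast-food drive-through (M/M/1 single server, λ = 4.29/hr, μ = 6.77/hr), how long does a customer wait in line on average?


ρ = 4.29/6.77 = 0.6337
Wq = ρ/(μ−λ) = 0.6337/(6.77 − 4.29) = 0.6337/2.48 = 0.2555 hr

Final: 0.2555 hr


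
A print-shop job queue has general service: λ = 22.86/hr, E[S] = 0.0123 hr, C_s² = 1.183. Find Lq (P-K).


ρ = λ·E[S] = 22.86·0.0123 = 0.2812
Lq = ρ²(1+C_s²)/(2(1−ρ)) = 0.07906·(1+1.183)/(2·0.7188)
= 0.07906·2.1830/1.4376 = 0.12005

Final: 0.12005


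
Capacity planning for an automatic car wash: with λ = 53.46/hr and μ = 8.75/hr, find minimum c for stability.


Stability requires cμ > λ ⇔ c > λ/μ.
λ/μ = 53.46/8.75 = 6.1097
Minimum integer c = ⌊6.1097⌋ + 1 = 7
Check: 7·8.75 = 61.25 > 53.46, while 6·8.75 = 52.50 ≤ 53.46

Final: 7 servers


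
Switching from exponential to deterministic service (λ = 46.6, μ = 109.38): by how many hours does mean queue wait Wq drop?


ρ = 46.6/109.38 = 0.4260
Wq(M/M/1) = ρ/(μ−λ) = 0.4260/62.78 = 0.006786 hr
Wq(M/D/1) = ρ/(2(μ−λ)) = 0.003393 hr
Savings = 0.006786 − 0.003393 = 0.003393 hr

Final: 0.003393 hr


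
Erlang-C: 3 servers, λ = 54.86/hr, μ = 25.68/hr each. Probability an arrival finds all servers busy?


a = λ/μ = 2.1363; ρ = a/3 = 0.7121
P₀ = 0.090398 (from M/M/c formula)
C(c,a) = [a^c/(c!(1−ρ))]·P₀ = [9.74950/(6·0.2879)]·0.090398
= 5.64398·0.090398 = 0.510207

Final: 0.510207


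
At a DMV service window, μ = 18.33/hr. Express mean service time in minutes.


Mean service time = 1/μ = 1/18.33 hour = 0.05456 hour
In minutes: 0.05456 × 60 = 3.2733 min

Final: 3.2733 min


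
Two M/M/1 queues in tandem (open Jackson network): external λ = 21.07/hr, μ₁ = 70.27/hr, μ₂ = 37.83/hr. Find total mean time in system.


Each node sees arrival rate λ = 21.07/hr (tandem ⇒ throughput preserved).
W₁ = 1/(μ₁−λ) = 1/(70.27−21.07) = 0.02033 hr
W₂ = 1/(μ₂−λ) = 1/(37.83−21.07) = 0.05967 hr
W_total = W₁ + W₂ = 0.02033 + 0.05967 = 0.07999 hr

Final: 0.07999 hr


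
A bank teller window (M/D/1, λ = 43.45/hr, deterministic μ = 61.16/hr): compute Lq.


ρ = 43.45/61.16 = 0.7104
M/D/1: Lq = ρ²/(2(1−ρ)) = 0.5047/(2·0.2896) = 0.87149

Final: 0.87149


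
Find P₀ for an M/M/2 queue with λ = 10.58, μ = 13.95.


a = λ/μ = 10.58/13.95 = 0.7584; ρ = a/c = 0.3792
Σ_{k=0}^{1} a^k/k! (terms k=0..1) = 1.00000 + 0.75842 = 1.75842
Tail: a^2/(2!(1−ρ)) = 0.57521/(2·0.6208) = 0.46329
P₀ = 1/(1.75842 + 0.46329) = 1/2.22171 = 0.450104

Final: 0.450104


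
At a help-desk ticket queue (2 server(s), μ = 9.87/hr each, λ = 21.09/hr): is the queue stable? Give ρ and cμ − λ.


Total capacity cμ = 2·9.87 = 19.74/hr
ρ = λ/(cμ) = 21.09/19.74 = 1.0684
Stable ⇔ ρ < 1: NO
Spare capacity = cμ − λ = 19.74 − 21.09 = -1.35/hr

Final: ρ = 1.0684; unstable; margin = -1.35/hr


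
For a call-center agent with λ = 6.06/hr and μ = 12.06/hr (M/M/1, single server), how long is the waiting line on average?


ρ = 6.06/12.06 = 0.5025
Lq = ρ²/(1−ρ) = 0.2525/0.4975 = 0.5075

Final: 0.5075


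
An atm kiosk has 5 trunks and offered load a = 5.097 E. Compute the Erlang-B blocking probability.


B(c,a) = (a^c/c!) / Σ_{k=0}^{c} a^k/k!
a^5/5! = 28.667639
Σ terms (k=0..5): 1.00000 + 5.09700 + 12.98970 + 22.06951 + 28.12207 + 28.66764 = 97.945922
B = 28.667639/97.945922 = 0.292688

Final: 0.292688


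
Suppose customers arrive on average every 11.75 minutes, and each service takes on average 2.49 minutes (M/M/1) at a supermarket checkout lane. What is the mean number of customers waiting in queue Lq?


λ = 60/11.75 = 5.1064 /hr
μ = 60/2.49 = 24.0964 /hr
ρ = λ/μ = 5.1064/24.0964 = 0.2119
Lq = ρ²/(1−ρ) = 0.04491/0.7881 = 0.05698

Final: 0.05698


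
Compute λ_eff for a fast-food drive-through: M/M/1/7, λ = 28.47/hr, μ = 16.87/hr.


ρ = 1.6876; P_K = (1−ρ)ρ^7/(1−ρ^8) = 0.413735
λ_eff = λ(1 − P_K) = 28.47·(1 − 0.413735) = 28.47·0.586265 = 16.6910 /hr

Final: 16.6910 /hr


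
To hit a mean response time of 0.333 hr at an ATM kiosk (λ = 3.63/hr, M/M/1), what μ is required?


W = 1/(μ−λ) ⇒ μ − λ = 1/W = 1/0.333 = 3.0030
μ = λ + 1/W = 3.63 + 3.0030 = 6.6330 per hr

Final: 6.6330 /hr


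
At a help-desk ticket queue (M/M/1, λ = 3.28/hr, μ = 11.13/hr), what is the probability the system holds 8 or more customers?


ρ = 3.28/11.13 = 0.2947
P(N ≥ n) = ρ^n = 0.2947^8 = 0.00005689

Final: 0.00005689


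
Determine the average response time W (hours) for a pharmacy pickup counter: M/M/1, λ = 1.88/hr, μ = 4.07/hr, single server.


W = 1/(μ−λ) = 1/(4.07 − 1.88) = 1/2.19 = 0.4566 hr

Final: 0.4566 hr


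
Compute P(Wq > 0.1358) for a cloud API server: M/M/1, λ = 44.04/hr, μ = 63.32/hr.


ρ = 44.04/63.32 = 0.6955
P(Wq > t) = ρ·e^{−(μ−λ)t} = 0.6955·e^{−2.6182}
= 0.6955·0.072932 = 0.050725

Final: 0.050725


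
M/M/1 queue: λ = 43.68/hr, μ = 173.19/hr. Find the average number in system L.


ρ = λ/μ = 43.68/173.19 = 0.2522
L = ρ/(1−ρ) = 0.2522/(1 − 0.2522) = 0.2522/0.7478 = 0.3373

Final: 0.3373


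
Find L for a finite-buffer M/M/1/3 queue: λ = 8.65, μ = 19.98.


ρ = 8.65/19.98 = 0.4329
L = ρ[1 − (K+1)ρ^K + Kρ^(K+1)] / [(1−ρ)(1−ρ^(K+1))]
Numerator: 0.4329·(1 − 4·0.081145 + 3·0.035130) = 0.338039
Denominator: (0.5671)·(0.964870) = 0.547146
L = 0.338039/0.547146 = 0.6178

Final: 0.6178


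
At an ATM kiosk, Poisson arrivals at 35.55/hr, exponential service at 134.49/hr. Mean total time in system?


W = 1/(μ−λ) = 1/(134.49 − 35.55) = 1/98.94 = 0.01011 hr

Final: 0.01011 hr


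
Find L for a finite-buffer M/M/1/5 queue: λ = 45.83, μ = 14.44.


ρ = 45.83/14.44 = 3.1738
L = ρ[1 − (K+1)ρ^K + Kρ^(K+1)] / [(1−ρ)(1−ρ^(K+1))]
Numerator: 3.1738·(1 − 6·322.042597 + 5·1022.106109) = 10090.455098
Denominator: (-2.1738)·(-1021.106109) = 2219.703654
L = 10090.455098/2219.703654 = 4.5459

Final: 4.5459


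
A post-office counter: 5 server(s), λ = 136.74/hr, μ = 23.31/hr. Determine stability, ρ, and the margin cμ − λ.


Total capacity cμ = 5·23.31 = 116.55/hr
ρ = λ/(cμ) = 136.74/116.55 = 1.1732
Stable ⇔ ρ < 1: NO
Spare capacity = cμ − λ = 116.55 − 136.74 = -20.19/hr

Final: ρ = 1.1732; unstable; margin = -20.19/hr


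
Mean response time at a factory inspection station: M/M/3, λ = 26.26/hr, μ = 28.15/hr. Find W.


a = 0.9329; ρ = 0.3110; P₀ = 0.389965
Lq = P₀·a^c·ρ/(c!(1−ρ)²) = 0.03456
Wq = Lq/λ = 0.03456/26.26 = 0.001316 hr
W = Wq + 1/μ = 0.001316 + 0.03552 = 0.03684 hr

Final: 0.03684 hr


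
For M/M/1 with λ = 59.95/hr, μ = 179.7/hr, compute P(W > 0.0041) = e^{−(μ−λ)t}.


W ~ Exponential(μ−λ) for M/M/1.
μ − λ = 179.7 − 59.95 = 119.7500
P(W > t) = e^{−(μ−λ)t} = e^{−0.4910} = 0.612029

Final: 0.612029


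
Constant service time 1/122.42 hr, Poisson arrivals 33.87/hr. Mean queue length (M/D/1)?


ρ = 33.87/122.42 = 0.2767
M/D/1: Lq = ρ²/(2(1−ρ)) = 0.07655/(2·0.7233) = 0.05291

Final: 0.05291


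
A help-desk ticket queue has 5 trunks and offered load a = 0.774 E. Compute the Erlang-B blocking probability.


B(c,a) = (a^c/c!) / Σ_{k=0}^{c} a^k/k!
a^5/5! = 0.002315
Σ terms (k=0..5): 1.00000 + 0.77400 + 0.29954 + 0.07728 + 0.01495 + 0.002315 = 2.168087
B = 0.002315/2.168087 = 0.001068

Final: 0.001068


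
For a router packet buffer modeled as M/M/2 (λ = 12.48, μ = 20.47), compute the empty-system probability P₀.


a = λ/μ = 12.48/20.47 = 0.6097; ρ = a/c = 0.3048
Σ_{k=0}^{1} a^k/k! (terms k=0..1) = 1.00000 + 0.60967 = 1.60967
Tail: a^2/(2!(1−ρ)) = 0.37170/(2·0.6952) = 0.26735
P₀ = 1/(1.60967 + 0.26735) = 1/1.87702 = 0.532759

Final: 0.532759


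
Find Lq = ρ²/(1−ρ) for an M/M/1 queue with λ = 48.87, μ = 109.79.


ρ = 48.87/109.79 = 0.4451
Lq = ρ²/(1−ρ) = 0.1981/0.5549 = 0.3571

Final: 0.3571


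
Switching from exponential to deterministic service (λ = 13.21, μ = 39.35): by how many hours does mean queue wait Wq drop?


ρ = 13.21/39.35 = 0.3357
Wq(M/M/1) = ρ/(μ−λ) = 0.3357/26.14 = 0.01284 hr
Wq(M/D/1) = ρ/(2(μ−λ)) = 0.006421 hr
Savings = 0.01284 − 0.006421 = 0.006421 hr

Final: 0.006421 hr


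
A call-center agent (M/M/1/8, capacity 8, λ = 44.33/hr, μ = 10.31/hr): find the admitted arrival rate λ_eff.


ρ = 4.2997; P_K = (1−ρ)ρ^8/(1−ρ^9) = 0.767428
λ_eff = λ(1 − P_K) = 44.33·(1 − 0.767428) = 44.33·0.232572 = 10.3099 /hr

Final: 10.3099 /hr


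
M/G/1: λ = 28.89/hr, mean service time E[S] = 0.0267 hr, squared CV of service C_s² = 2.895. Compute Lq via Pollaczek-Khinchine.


ρ = λ·E[S] = 28.89·0.0267 = 0.7714
Lq = ρ²(1+C_s²)/(2(1−ρ)) = 0.5950·(1+2.895)/(2·0.2286)
= 0.5950·3.8950/0.4573 = 5.06814

Final: 5.06814


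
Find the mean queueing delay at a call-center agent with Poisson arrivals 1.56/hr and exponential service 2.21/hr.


ρ = 1.56/2.21 = 0.7059
Wq = ρ/(μ−λ) = 0.7059/(2.21 − 1.56) = 0.7059/0.6500 = 1.0860 hr

Final: 1.0860 hr


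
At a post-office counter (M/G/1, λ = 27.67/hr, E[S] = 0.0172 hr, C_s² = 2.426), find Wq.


ρ = λ·E[S] = 27.67·0.0172 = 0.4759
E[S²] = E[S]²(1+C_s²) = 0.0172²·(1+2.426) = 0.001014
Wq = λ·E[S²]/(2(1−ρ)) = 27.67·0.001014/(2·0.5241) = 0.02676 hr

Final: 0.02676 hr


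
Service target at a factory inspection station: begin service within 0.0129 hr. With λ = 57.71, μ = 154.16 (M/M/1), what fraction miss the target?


ρ = 57.71/154.16 = 0.3744
P(Wq > t) = ρ·e^{−(μ−λ)t} = 0.3744·e^{−1.2442}
= 0.3744·0.288170 = 0.107877

Final: 0.107877


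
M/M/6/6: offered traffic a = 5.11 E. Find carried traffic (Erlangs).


B(6,5.11) = 0.200102 (Erlang-B)
Carried load = a(1 − B) = 5.11·(1 − 0.200102) = 5.11·0.799898 = 4.0875 E

Final: 4.0875 Erlangs


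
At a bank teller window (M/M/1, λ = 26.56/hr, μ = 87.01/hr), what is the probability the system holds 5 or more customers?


ρ = 26.56/87.01 = 0.3053
P(N ≥ n) = ρ^n = 0.3053^5 = 0.002650

Final: 0.002650


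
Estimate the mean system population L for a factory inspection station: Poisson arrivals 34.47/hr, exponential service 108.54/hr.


ρ = λ/μ = 34.47/108.54 = 0.3176
L = ρ/(1−ρ) = 0.3176/(1 − 0.3176) = 0.3176/0.6824 = 0.4654

Final: 0.4654


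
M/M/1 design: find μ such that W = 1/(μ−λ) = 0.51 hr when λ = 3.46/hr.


W = 1/(μ−λ) ⇒ μ − λ = 1/W = 1/0.51 = 1.9608
μ = λ + 1/W = 3.46 + 1.9608 = 5.4208 per hr

Final: 5.4208 /hr


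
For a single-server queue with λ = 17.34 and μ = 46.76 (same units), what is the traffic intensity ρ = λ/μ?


ρ = λ/μ = 17.34/46.76 = 0.3708

Final: 0.3708


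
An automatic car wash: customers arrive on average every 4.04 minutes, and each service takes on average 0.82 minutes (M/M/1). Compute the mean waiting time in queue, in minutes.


λ = 60/4.04 = 14.8515 /hr
μ = 60/0.82 = 73.1707 /hr
ρ = λ/μ = 14.8515/73.1707 = 0.2030
Wq = ρ/(μ−λ) = 0.2030/(73.1707−14.8515) = 0.003480 hr
In minutes: 0.003480·60 = 0.2088 min

Final: 0.2088 min


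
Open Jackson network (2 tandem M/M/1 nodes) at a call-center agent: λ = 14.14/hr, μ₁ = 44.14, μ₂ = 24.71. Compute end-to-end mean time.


Each node sees arrival rate λ = 14.14/hr (tandem ⇒ throughput preserved).
W₁ = 1/(μ₁−λ) = 1/(44.14−14.14) = 0.03333 hr
W₂ = 1/(μ₂−λ) = 1/(24.71−14.14) = 0.09461 hr
W_total = W₁ + W₂ = 0.03333 + 0.09461 = 0.12794 hr

Final: 0.12794 hr


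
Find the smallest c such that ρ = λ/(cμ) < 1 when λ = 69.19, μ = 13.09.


Stability requires cμ > λ ⇔ c > λ/μ.
λ/μ = 69.19/13.09 = 5.2857
Minimum integer c = ⌊5.2857⌋ + 1 = 6
Check: 6·13.09 = 78.54 > 69.19, while 5·13.09 = 65.45 ≤ 69.19

Final: 6 servers


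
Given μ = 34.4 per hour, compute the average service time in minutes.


Mean service time = 1/μ = 1/34.4 hour = 0.02907 hour
In minutes: 0.02907 × 60 = 1.7442 min

Final: 1.7442 min


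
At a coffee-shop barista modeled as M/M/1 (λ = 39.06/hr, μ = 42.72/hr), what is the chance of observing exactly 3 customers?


ρ = 39.06/42.72 = 0.9143
P_n = (1−ρ)·ρ^n = (1 − 0.9143)·0.9143^3 = 0.08567·0.764369 = 0.065487

Final: 0.065487


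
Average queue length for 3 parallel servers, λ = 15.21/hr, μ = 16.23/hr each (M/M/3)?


a = λ/μ = 0.9372; ρ = a/3 = 0.3124
P₀ = 0.388232
Lq = P₀·a^c·ρ / (c!·(1−ρ)²) = 0.388232·0.82306·0.3124/(6·0.47282)
= 0.03519

Final: 0.03519


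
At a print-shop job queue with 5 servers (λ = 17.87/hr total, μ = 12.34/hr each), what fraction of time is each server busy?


ρ = λ/(cμ) = 17.87/(5·12.34) = 17.87/61.70 = 0.2896

Final: 0.2896


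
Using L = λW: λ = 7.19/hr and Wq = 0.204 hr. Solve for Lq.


Lq = λWq = 7.19·0.204 = 1.4668

Final: 1.4668


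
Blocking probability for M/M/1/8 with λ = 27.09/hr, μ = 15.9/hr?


ρ = λ/μ = 27.09/15.9 = 1.7038
P_K = (1−ρ)ρ^K/(1−ρ^(K+1)) = (-0.7038·71.006000)/(1 − 120.978146)
= -49.972147/-119.978146 = 0.416510

Final: 0.416510


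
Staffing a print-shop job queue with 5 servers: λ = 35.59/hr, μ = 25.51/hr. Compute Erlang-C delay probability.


a = λ/μ = 1.3951; ρ = a/5 = 0.2790
P₀ = 0.247532 (from M/M/c formula)
C(c,a) = [a^c/(c!(1−ρ))]·P₀ = [5.28552/(120·0.7210)]·0.247532
= 0.06109·0.247532 = 0.015122

Final: 0.015122


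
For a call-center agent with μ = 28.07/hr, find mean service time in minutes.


Mean service time = 1/μ = 1/28.07 hour = 0.03563 hour
In minutes: 0.03563 × 60 = 2.1375 min

Final: 2.1375 min


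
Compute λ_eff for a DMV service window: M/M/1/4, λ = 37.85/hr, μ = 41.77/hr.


ρ = 0.9062; P_K = (1−ρ)ρ^4/(1−ρ^5) = 0.162639
λ_eff = λ(1 − P_K) = 37.85·(1 − 0.162639) = 37.85·0.837361 = 31.6941 /hr

Final: 31.6941 /hr


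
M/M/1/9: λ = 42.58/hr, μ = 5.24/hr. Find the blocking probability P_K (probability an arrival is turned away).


ρ = λ/μ = 42.58/5.24 = 8.1260
P_K = (1−ρ)ρ^K/(1−ρ^(K+1)) = (-7.1260·154478957.897950)/(1 − 1255288936.506628)
= -1100809978.608678/-1255288935.506628 = 0.876938

Final: 0.876938


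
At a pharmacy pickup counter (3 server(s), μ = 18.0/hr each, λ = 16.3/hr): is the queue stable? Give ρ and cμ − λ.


Total capacity cμ = 3·18.0 = 54.00/hr
ρ = λ/(cμ) = 16.3/54.00 = 0.3019
Stable ⇔ ρ < 1: YES
Spare capacity = cμ − λ = 54.00 − 16.3 = 37.70/hr

Final: ρ = 0.3019; stable; margin = 37.70/hr


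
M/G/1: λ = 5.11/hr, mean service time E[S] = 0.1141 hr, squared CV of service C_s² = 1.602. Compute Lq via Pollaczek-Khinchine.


ρ = λ·E[S] = 5.11·0.1141 = 0.5831
Lq = ρ²(1+C_s²)/(2(1−ρ)) = 0.3399·(1+1.602)/(2·0.4169)
= 0.3399·2.6020/0.8339 = 1.06074

Final: 1.06074


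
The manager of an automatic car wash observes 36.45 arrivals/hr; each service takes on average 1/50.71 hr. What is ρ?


ρ = λ/μ = 36.45/50.71 = 0.7188

Final: 0.7188


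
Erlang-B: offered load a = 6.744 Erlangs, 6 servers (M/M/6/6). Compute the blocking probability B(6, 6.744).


B(c,a) = (a^c/c!) / Σ_{k=0}^{c} a^k/k!
a^6/6! = 130.669092
Σ terms (k=0..6): 1.00000 + 6.74400 + 22.74077 + 51.12125 + 86.19042 + 116.25364 + 130.66909 = 414.719169
B = 130.669092/414.719169 = 0.315078

Final: 0.315078


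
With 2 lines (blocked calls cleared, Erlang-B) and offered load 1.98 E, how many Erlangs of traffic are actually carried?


B(2,1.98) = 0.396786 (Erlang-B)
Carried load = a(1 − B) = 1.98·(1 − 0.396786) = 1.98·0.603214 = 1.1944 E

Final: 1.1944 Erlangs


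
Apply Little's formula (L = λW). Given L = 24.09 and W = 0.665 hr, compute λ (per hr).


λ = L/W = 24.09/0.665 = 36.2256 /hr

Final: 36.2256 /hr


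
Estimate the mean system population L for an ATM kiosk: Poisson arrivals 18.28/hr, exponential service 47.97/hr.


ρ = λ/μ = 18.28/47.97 = 0.3811
L = ρ/(1−ρ) = 0.3811/(1 − 0.3811) = 0.3811/0.6189 = 0.6157

Final: 0.6157


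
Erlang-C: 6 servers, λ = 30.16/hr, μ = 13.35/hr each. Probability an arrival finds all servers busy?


a = λ/μ = 2.2592; ρ = a/6 = 0.3765
P₀ = 0.104114 (from M/M/c formula)
C(c,a) = [a^c/(c!(1−ρ))]·P₀ = [132.95370/(720·0.6235)]·0.104114
= 0.29618·0.104114 = 0.030836

Final: 0.030836


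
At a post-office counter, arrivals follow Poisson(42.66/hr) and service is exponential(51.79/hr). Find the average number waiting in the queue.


ρ = 42.66/51.79 = 0.8237
Lq = ρ²/(1−ρ) = 0.6785/0.1763 = 3.8488

Final: 3.8488


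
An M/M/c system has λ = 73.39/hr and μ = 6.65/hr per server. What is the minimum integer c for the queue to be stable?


Stability requires cμ > λ ⇔ c > λ/μ.
λ/μ = 73.39/6.65 = 11.0361
Minimum integer c = ⌊11.0361⌋ + 1 = 12
Check: 12·6.65 = 79.80 > 73.39, while 11·6.65 = 73.15 ≤ 73.39

Final: 12 servers
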